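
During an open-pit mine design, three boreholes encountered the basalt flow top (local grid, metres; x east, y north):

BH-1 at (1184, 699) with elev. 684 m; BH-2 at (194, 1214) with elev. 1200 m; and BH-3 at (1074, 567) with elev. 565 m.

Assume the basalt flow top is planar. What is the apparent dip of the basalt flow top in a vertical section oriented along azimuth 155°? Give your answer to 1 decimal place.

Two edge vectors: BH-1→BH-2 = (-990, 515, 516), BH-1→BH-3 = (-110, -132, -119).
Normal n = (BH-1→BH-2) × (BH-1→BH-3) = (6827, -174570, 187330).
So ∂z/∂x = −n_x/n_z = −0.03644 and ∂z/∂y = −n_y/n_z = 0.93188.
Unit vector along 155° is (sin 155°, cos 155°) = (0.4226, -0.9063).
Slope in that direction = a·(0.4226) + b·(-0.9063) = −0.85998.
Apparent dip = arctan|0.85998| = 40.7° (true dip is 43.0°, so apparent ≤ true as expected).

40.7°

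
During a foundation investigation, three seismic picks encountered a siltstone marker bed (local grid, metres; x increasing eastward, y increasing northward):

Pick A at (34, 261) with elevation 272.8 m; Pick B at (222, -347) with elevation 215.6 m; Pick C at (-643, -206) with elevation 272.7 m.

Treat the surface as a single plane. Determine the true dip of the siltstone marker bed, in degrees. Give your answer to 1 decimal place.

Let the plane be z = a·x + b·y + c.
Pick B−Pick A: 188a − 608b = −57.2;  Pick C−Pick A: −677a − 467b = −0.1.
Solving gives a = −0.05337, b = 0.07758.
Gradient magnitude |∇z| = √(a² + b²) = √(0.00285 + 0.00602) = 0.09416.
True dip = arctan(0.09416) = 5.4°, dipping toward SE (azimuth ≈ 145°).

5.4°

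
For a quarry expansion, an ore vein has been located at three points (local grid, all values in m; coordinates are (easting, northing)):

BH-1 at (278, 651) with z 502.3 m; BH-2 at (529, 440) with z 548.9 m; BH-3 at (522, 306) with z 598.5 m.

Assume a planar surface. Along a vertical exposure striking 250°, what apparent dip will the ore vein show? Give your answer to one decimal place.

Let the plane be z = a·E + b·N + c.
BH-2−BH-1: 251a − 211b = 46.6;  BH-3−BH-1: 244a − 345b = 96.2.
Solving gives a = −0.12022, b = −0.36387.
Unit vector along 250° is (sin 250°, cos 250°) = (-0.9397, -0.3420).
Slope in that direction = a·(-0.9397) + b·(-0.3420) = 0.23742.
Apparent dip = arctan|0.23742| = 13.4° (true dip is 21.0°, so apparent ≤ true as expected).

13.4°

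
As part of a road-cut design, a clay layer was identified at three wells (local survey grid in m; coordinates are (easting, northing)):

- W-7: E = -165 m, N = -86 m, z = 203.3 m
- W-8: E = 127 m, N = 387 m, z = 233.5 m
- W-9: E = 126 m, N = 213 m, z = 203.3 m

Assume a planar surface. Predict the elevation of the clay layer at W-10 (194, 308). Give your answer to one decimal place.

207.7 m

Two edge vectors: W-7→W-8 = (292, 473, 30.2), W-7→W-9 = (291, 299, 0).
Normal n = (W-7→W-8) × (W-7→W-9) = (-9029.8, 8788.2, -50335).
So ∂z/∂E = −n_x/n_z = −0.17939 and ∂z/∂N = −n_y/n_z = 0.17459.
Intercept c from W-7: 203.3 − 29.60 + 15.02 = 188.72.
At (194, 308): z = −34.8 + 53.8 + 188.72 = 207.7 m.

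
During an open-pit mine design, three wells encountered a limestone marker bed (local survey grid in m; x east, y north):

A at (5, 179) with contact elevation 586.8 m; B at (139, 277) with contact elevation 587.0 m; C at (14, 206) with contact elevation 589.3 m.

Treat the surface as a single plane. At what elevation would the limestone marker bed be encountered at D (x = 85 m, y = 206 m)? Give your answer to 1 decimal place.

583.1 m

Let the plane be z = a·x + b·y + c.
B−A: 134a + 98b = 0.2;  C−A: 9a + 27b = 2.5.
Solving gives a = −0.08757, b = 0.12178.
Then c = 586.8 − a·5 − b·179 = 565.44.
At (85, 206): z = −7.4 + 25.1 + 565.44 = 583.1 m.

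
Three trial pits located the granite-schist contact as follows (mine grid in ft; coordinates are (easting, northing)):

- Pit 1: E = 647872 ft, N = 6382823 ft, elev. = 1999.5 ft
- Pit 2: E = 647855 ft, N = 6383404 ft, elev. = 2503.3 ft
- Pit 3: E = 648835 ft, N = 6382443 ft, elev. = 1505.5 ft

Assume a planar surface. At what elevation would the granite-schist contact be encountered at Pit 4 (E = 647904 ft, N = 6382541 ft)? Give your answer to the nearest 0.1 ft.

1750.9 ft

Two edge vectors: Pit 1→Pit 2 = (-17, 581, 503.8), Pit 1→Pit 3 = (963, -380, -494).
Normal n = (Pit 1→Pit 2) × (Pit 1→Pit 3) = (-95570, 476761.4, -553043).
So ∂z/∂E = −n_x/n_z = −0.172807539 and ∂z/∂N = −n_y/n_z = 0.862069315.
Intercept c from Pit 1: 1999.5 + 111957.17 − 5502435.85 = −5388479.18.
At (647904, 6382541): z = −111962.7 + 5502192.7 − 5388479.18 = 1750.9 ft.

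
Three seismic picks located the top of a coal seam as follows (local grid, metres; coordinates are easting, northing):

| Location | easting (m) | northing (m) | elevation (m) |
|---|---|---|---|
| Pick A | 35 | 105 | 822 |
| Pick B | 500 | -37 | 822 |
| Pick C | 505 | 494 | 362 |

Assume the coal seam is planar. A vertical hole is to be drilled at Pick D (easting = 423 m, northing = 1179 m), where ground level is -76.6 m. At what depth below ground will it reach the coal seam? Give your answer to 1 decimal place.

131.5 m

Two edge vectors: Pick A→Pick B = (465, -142, 0), Pick A→Pick C = (470, 389, -460).
Normal n = (Pick A→Pick B) × (Pick A→Pick C) = (65320, 213900, 247625).
So ∂z/∂easting = −n_x/n_z = −0.263786 and ∂z/∂northing = −n_y/n_z = −0.863806.
Intercept c from Pick A: 822 + 9.23 + 90.70 = 921.93.
At (423, 1179): z_contact = −111.58 − 1018.43 + 921.93 = -208.08 m.
Depth below ground = -76.6 − (-208.08) = 131.5 m.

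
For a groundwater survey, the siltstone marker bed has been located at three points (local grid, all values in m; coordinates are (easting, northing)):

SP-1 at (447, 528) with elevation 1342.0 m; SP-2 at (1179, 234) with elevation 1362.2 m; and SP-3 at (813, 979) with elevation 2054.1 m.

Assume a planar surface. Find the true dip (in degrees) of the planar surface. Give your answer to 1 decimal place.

51.9°

Let the plane be z = a·E + b·N + c.
SP-2−SP-1: 732a − 294b = 20.2;  SP-3−SP-1: 366a + 451b = 712.1.
Solving gives a = 0.49909, b = 1.17391.
Gradient magnitude |∇z| = √(a² + b²) = √(0.24909 + 1.37807) = 1.27560.
True dip = arctan(1.27560) = 51.9°, dipping toward SSW (azimuth ≈ 203°).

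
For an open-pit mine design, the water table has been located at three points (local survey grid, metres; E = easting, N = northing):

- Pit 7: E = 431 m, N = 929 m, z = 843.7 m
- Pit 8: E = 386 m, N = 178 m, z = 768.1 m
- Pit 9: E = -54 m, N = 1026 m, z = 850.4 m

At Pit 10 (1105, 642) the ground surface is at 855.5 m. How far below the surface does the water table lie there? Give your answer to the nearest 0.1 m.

Two edge vectors: Pit 7→Pit 8 = (-45, -751, -75.6), Pit 7→Pit 9 = (-485, 97, 6.7).
Normal n = (Pit 7→Pit 8) × (Pit 7→Pit 9) = (2301.5, 36967.5, -368600).
So ∂z/∂E = −n_x/n_z = 0.006244 and ∂z/∂N = −n_y/n_z = 0.100292.
Intercept c from Pit 7: 843.7 − 2.69 − 93.17 = 747.84.
At (1105, 642): z_contact = 6.90 + 64.39 + 747.84 = 819.12 m.
Depth below ground = 855.5 − 819.12 = 36.4 m.

36.4 m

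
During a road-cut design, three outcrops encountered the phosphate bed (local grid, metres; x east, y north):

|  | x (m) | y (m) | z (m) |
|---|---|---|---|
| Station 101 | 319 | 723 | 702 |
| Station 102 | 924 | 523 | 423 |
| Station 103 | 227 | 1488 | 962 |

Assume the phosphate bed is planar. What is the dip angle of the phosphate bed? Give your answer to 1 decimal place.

Let the plane be z = a·x + b·y + c.
Station 102−Station 101: 605a − 200b = −279;  Station 103−Station 101: −92a + 765b = 260.
Solving gives a = −0.36324, b = 0.29618.
Gradient magnitude |∇z| = √(a² + b²) = √(0.13195 + 0.08773) = 0.46869.
True dip = arctan(0.46869) = 25.1°, dipping toward SE (azimuth ≈ 129°).

25.1°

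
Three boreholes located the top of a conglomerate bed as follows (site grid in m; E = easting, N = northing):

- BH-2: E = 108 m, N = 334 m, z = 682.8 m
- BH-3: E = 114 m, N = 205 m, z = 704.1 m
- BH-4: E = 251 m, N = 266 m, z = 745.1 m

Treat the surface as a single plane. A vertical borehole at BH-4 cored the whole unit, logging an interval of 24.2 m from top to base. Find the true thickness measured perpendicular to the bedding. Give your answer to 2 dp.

22.51 m

Let the plane be z = a·E + b·N + c.
BH-3−BH-2: 6a − 129b = 21.3;  BH-4−BH-2: 143a − 68b = 62.3.
Solving gives a = 0.36523, b = −0.14813.
|∇z| = √(a²+b²) = 0.39412, so dip δ = arctan(0.39412) = 21.51°.
True thickness = vertical thickness × cos δ = 24.2 × cos 21.51° = 22.51 m.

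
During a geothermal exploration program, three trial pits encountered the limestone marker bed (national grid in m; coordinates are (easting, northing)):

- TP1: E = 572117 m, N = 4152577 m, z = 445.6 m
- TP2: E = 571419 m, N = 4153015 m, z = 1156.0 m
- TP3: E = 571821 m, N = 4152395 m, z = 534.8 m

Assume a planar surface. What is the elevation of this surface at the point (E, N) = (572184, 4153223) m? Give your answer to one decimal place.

774.2 m

Let the plane be z = a·E + b·N + c.
TP2−TP1: −698a + 438b = 710.4;  TP3−TP1: −296a − 182b = 89.2.
Solving gives a = −0.655913107, b = 0.576649889.
Then c = 445.6 − a·572117 − b·4152577 = −2018878.43.
At (572184, 4153223): z = −375303.0 + 2394955.6 − 2018878.43 = 774.2 m.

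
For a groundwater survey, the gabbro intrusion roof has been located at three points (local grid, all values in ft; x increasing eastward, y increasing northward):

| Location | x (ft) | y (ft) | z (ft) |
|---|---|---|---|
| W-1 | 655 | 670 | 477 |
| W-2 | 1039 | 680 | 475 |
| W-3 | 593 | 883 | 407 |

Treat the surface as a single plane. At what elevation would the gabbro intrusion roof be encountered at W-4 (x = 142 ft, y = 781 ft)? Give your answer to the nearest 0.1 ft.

438.9 ft

Let the plane be z = a·x + b·y + c.
W-2−W-1: 384a + 10b = −2;  W-3−W-1: −62a + 213b = −70.
Solving gives a = 0.003325, b = −0.327671.
Then c = 477 − a·655 − b·670 = 694.36.
At (142, 781): z = 0.5 − 255.9 + 694.36 = 438.9 ft.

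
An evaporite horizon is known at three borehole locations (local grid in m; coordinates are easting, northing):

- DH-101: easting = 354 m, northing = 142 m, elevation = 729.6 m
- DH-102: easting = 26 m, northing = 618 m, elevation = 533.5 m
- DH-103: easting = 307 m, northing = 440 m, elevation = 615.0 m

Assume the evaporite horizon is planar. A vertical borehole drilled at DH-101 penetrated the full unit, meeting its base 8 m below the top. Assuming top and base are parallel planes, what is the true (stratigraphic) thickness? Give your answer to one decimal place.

7.5 m

Two edge vectors: DH-101→DH-102 = (-328, 476, -196.1), DH-101→DH-103 = (-47, 298, -114.6).
Normal n = (DH-101→DH-102) × (DH-101→DH-103) = (3888.2, -28372.1, -75372).
So ∂z/∂easting = −n_x/n_z = 0.05159 and ∂z/∂northing = −n_y/n_z = −0.37643.
|∇z| = √(a²+b²) = 0.37995, so dip δ = arctan(0.37995) = 20.80°.
True thickness = vertical thickness × cos δ = 8 × cos 20.80° = 7.5 m.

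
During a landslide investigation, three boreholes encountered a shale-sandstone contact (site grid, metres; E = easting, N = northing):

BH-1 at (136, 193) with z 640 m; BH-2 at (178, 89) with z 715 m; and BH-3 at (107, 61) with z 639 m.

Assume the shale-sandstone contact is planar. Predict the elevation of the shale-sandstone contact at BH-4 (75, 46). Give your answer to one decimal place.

605.3 m

Let the plane be z = a·E + b·N + c.
BH-2−BH-1: 42a − 104b = 75;  BH-3−BH-1: −29a − 132b = −1.
Solving gives a = 1.16869, b = −0.24918.
Then c = 640 − a·136 − b·193 = 529.15.
At (75, 46): z = 87.7 − 11.5 + 529.15 = 605.3 m.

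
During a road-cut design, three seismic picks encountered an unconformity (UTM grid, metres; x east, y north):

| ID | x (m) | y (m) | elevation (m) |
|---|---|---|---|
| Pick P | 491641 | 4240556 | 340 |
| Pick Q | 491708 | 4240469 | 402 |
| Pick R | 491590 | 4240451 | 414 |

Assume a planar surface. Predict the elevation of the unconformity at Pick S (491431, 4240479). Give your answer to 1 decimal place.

Two edge vectors: Pick P→Pick Q = (67, -87, 62), Pick P→Pick R = (-51, -105, 74).
Normal n = (Pick P→Pick Q) × (Pick P→Pick R) = (72, -8120, -11472).
So ∂z/∂x = −n_x/n_z = 0.006276151 and ∂z/∂y = −n_y/n_z = −0.707810321.
Intercept c from Pick P: 340 − 3085.61 + 3001509.30 = 2998763.69.
At (491431, 4240479): z = 3084.3 − 3001454.8 + 2998763.69 = 393.2 m.

393.2 m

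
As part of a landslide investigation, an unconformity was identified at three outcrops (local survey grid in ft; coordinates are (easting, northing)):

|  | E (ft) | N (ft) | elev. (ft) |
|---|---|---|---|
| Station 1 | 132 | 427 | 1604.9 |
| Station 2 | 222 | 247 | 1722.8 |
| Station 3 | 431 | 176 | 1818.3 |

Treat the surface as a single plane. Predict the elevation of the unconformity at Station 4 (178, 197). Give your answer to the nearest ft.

Two edge vectors: Station 1→Station 2 = (90, -180, 117.9), Station 1→Station 3 = (299, -251, 213.4).
Normal n = (Station 1→Station 2) × (Station 1→Station 3) = (-8819.1, 16046.1, 31230).
So ∂z/∂E = −n_x/n_z = 0.28239 and ∂z/∂N = −n_y/n_z = −0.51380.
Intercept c from Station 1: 1604.9 − 37.28 + 219.39 = 1787.02.
At (178, 197): z = 50.3 − 101.2 + 1787.02 = 1736.1 ft.

1736 ft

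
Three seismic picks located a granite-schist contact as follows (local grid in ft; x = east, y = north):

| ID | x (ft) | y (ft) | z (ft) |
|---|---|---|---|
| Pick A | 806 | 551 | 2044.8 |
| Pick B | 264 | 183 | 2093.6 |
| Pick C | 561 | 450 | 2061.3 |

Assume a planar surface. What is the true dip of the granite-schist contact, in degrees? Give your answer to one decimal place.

5.2°

Let the plane be z = a·x + b·y + c.
Pick B−Pick A: −542a − 368b = 48.8;  Pick C−Pick A: −245a − 101b = 16.5.
Solving gives a = −0.03228, b = −0.08507.
Gradient magnitude |∇z| = √(a² + b²) = √(0.00104 + 0.00724) = 0.09099.
True dip = arctan(0.09099) = 5.2°, dipping toward NNE (azimuth ≈ 021°).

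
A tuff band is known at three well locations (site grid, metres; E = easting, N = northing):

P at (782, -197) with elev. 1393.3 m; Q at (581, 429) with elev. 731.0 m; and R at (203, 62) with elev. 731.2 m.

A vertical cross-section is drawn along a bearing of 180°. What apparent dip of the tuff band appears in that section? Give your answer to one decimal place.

Two edge vectors: P→Q = (-201, 626, -662.3), P→R = (-579, 259, -662.1).
Normal n = (P→Q) × (P→R) = (-242938.9, 250389.6, 310395).
So ∂z/∂E = −n_x/n_z = 0.78268 and ∂z/∂N = −n_y/n_z = −0.80668.
Unit vector along 180° is (sin 180°, cos 180°) = (0.0000, -1.0000).
Slope in that direction = a·(0.0000) + b·(-1.0000) = 0.80668.
Apparent dip = arctan|0.80668| = 38.9° (true dip is 48.3°, so apparent ≤ true as expected).

38.9°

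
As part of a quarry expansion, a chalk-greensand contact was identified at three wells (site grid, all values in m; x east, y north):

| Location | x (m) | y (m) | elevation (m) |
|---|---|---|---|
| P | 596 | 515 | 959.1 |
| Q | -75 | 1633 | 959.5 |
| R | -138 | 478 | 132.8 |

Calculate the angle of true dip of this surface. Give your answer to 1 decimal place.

51.9°

Let the plane be z = a·x + b·y + c.
Q−P: −671a + 1118b = 0.4;  R−P: −734a − 37b = −826.3.
Solving gives a = 1.09267, b = 0.65616.
Gradient magnitude |∇z| = √(a² + b²) = √(1.19393 + 0.43054) = 1.27455.
True dip = arctan(1.27455) = 51.9°, dipping toward WSW (azimuth ≈ 239°).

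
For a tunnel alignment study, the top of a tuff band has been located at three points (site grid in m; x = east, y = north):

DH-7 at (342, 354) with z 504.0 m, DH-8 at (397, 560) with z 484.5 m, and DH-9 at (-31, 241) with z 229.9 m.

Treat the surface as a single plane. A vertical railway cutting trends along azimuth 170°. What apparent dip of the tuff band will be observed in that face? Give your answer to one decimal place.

24.5°

Let the plane be z = a·x + b·y + c.
DH-8−DH-7: 55a + 206b = −19.5;  DH-9−DH-7: −373a − 113b = −274.1.
Solving gives a = 0.83072, b = −0.31645.
Unit vector along 170° is (sin 170°, cos 170°) = (0.1736, -0.9848).
Slope in that direction = a·(0.1736) + b·(-0.9848) = 0.45590.
Apparent dip = arctan|0.45590| = 24.5° (true dip is 41.6°, so apparent ≤ true as expected).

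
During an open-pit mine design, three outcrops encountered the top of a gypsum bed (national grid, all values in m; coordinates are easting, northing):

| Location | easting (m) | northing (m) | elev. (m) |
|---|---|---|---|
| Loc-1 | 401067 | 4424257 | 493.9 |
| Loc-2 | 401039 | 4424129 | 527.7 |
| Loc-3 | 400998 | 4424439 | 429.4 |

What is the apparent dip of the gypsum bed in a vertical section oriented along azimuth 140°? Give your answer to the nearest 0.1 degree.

Let the plane be z = a·easting + b·northing + c.
Loc-2−Loc-1: −28a − 128b = 33.8;  Loc-3−Loc-1: −69a + 182b = −64.5.
Solving gives a = 0.15109, b = −0.29711.
Unit vector along 140° is (sin 140°, cos 140°) = (0.6428, -0.7660).
Slope in that direction = a·(0.6428) + b·(-0.7660) = 0.32472.
Apparent dip = arctan|0.32472| = 18.0° (true dip is 18.4°, so apparent ≤ true as expected).

18.0°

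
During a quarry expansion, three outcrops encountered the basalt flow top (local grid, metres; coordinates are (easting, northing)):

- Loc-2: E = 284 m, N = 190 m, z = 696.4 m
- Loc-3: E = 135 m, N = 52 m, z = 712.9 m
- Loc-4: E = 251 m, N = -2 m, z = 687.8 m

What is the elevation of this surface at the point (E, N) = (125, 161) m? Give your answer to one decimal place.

Let the plane be z = a·E + b·N + c.
Loc-3−Loc-2: −149a − 138b = 16.5;  Loc-4−Loc-2: −33a − 192b = −8.6.
Solving gives a = −0.18104, b = 0.07591.
Then c = 696.4 − a·284 − b·190 = 733.39.
At (125, 161): z = −22.6 + 12.2 + 733.39 = 723.0 m.

723.0 m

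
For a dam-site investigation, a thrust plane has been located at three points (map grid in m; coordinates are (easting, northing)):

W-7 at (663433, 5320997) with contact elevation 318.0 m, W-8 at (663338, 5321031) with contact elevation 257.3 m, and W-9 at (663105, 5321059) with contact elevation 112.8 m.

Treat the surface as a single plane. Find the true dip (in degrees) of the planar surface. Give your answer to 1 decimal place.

31.6°

Two edge vectors: W-7→W-8 = (-95, 34, -60.7), W-7→W-9 = (-328, 62, -205.2).
Normal n = (W-7→W-8) × (W-7→W-9) = (-3213.4, 415.6, 5262).
So ∂z/∂E = −n_x/n_z = 0.61068 and ∂z/∂N = −n_y/n_z = −0.07898.
Gradient magnitude |∇z| = √(a² + b²) = √(0.37293 + 0.00624) = 0.61577.
True dip = arctan(0.61577) = 31.6°, dipping toward W (azimuth ≈ 277°).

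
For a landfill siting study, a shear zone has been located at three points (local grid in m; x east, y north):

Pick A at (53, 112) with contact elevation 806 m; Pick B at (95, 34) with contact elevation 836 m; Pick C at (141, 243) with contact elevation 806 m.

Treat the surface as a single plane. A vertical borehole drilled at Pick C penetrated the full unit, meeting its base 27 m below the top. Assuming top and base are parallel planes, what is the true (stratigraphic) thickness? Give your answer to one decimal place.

Let the plane be z = a·x + b·y + c.
Pick B−Pick A: 42a − 78b = 30;  Pick C−Pick A: 88a + 131b = 0.
Solving gives a = 0.31781, b = −0.21349.
|∇z| = √(a²+b²) = 0.38286, so dip δ = arctan(0.38286) = 20.95°.
True thickness = vertical thickness × cos δ = 27 × cos 20.95° = 25.2 m.

25.2 m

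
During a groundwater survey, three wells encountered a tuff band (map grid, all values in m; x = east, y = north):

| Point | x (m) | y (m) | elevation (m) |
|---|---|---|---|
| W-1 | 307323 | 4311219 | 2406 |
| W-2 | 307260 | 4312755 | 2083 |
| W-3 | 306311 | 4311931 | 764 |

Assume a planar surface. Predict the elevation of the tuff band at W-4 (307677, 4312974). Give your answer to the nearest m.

Two edge vectors: W-1→W-2 = (-63, 1536, -323), W-1→W-3 = (-1012, 712, -1642).
Normal n = (W-1→W-2) × (W-1→W-3) = (-2292136, 223430, 1509576).
So ∂z/∂x = −n_x/n_z = 1.51839722 and ∂z/∂y = −n_y/n_z = −0.14800845.
Intercept c from W-1: 2406 − 466638.39 + 638096.83 = 173864.44.
At (307677, 4312974): z = 467175.9 − 638356.6 + 173864.44 = 2683.8 m.

2684 m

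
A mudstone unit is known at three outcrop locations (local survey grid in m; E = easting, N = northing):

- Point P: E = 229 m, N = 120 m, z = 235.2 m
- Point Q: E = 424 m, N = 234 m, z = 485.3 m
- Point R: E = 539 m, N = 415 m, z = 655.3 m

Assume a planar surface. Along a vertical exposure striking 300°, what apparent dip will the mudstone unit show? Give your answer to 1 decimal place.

42.4°

Let the plane be z = a·E + b·N + c.
Point Q−Point P: 195a + 114b = 250.1;  Point R−Point P: 310a + 295b = 420.1.
Solving gives a = 1.16692, b = 0.19781.
Unit vector along 300° is (sin 300°, cos 300°) = (-0.8660, 0.5000).
Slope in that direction = a·(-0.8660) + b·(0.5000) = −0.91167.
Apparent dip = arctan|0.91167| = 42.4° (true dip is 49.8°, so apparent ≤ true as expected).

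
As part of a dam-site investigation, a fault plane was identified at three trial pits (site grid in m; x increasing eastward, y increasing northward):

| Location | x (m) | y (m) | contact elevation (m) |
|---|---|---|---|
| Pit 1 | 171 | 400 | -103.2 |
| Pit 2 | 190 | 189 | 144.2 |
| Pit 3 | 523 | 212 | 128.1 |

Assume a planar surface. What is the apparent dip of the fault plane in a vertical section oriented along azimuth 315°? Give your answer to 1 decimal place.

Let the plane be z = a·x + b·y + c.
Pit 2−Pit 1: 19a − 211b = 247.4;  Pit 3−Pit 1: 352a − 188b = 231.3.
Solving gives a = 0.03243, b = −1.16959.
Unit vector along 315° is (sin 315°, cos 315°) = (-0.7071, 0.7071).
Slope in that direction = a·(-0.7071) + b·(0.7071) = −0.84996.
Apparent dip = arctan|0.84996| = 40.4° (true dip is 49.5°, so apparent ≤ true as expected).

40.4°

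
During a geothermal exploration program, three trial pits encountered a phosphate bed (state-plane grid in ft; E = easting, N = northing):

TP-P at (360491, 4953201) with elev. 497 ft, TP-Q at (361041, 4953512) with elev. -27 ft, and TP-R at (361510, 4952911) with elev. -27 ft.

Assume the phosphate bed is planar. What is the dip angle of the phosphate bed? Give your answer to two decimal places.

Let the plane be z = a·E + b·N + c.
TP-Q−TP-P: 550a + 311b = −524;  TP-R−TP-P: 1019a − 290b = −524.
Solving gives a = −0.66104, b = −0.51585.
Gradient magnitude |∇z| = √(a² + b²) = √(0.43697 + 0.26610) = 0.83849.
True dip = arctan(0.83849) = 39.98°, dipping toward NE (azimuth ≈ 052°).

39.98°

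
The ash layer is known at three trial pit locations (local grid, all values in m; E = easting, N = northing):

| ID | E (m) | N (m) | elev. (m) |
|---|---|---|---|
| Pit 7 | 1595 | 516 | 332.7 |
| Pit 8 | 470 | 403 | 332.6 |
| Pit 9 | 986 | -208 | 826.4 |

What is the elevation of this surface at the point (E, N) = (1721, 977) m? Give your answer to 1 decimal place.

Let the plane be z = a·E + b·N + c.
Pit 8−Pit 7: −1125a − 113b = −0.1;  Pit 9−Pit 7: −609a − 724b = 493.7.
Solving gives a = 0.074912, b = −0.744919.
Then c = 332.7 − a·1595 − b·516 = 597.59.
At (1721, 977): z = 128.9 − 727.8 + 597.59 = -1.3 m.

-1.3 m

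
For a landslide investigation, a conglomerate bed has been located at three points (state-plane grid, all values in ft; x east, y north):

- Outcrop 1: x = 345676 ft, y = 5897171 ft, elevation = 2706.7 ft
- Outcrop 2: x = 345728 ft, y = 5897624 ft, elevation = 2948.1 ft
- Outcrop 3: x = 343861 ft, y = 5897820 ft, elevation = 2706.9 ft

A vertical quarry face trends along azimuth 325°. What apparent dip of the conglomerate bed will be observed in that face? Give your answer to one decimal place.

Two edge vectors: Outcrop 1→Outcrop 2 = (52, 453, 241.4), Outcrop 1→Outcrop 3 = (-1815, 649, 0.2).
Normal n = (Outcrop 1→Outcrop 2) × (Outcrop 1→Outcrop 3) = (-156578, -438151.4, 855943).
So ∂z/∂x = −n_x/n_z = 0.18293 and ∂z/∂y = −n_y/n_z = 0.51189.
Unit vector along 325° is (sin 325°, cos 325°) = (-0.5736, 0.8192).
Slope in that direction = a·(-0.5736) + b·(0.8192) = 0.31439.
Apparent dip = arctan|0.31439| = 17.5° (true dip is 28.5°, so apparent ≤ true as expected).

17.5°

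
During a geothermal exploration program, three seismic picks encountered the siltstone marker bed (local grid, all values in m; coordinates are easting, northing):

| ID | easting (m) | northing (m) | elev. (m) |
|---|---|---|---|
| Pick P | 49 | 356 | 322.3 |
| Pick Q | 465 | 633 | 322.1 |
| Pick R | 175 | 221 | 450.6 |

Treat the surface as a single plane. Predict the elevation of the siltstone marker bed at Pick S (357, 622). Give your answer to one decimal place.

286.4 m

Let the plane be z = a·easting + b·northing + c.
Pick Q−Pick P: 416a + 277b = −0.2;  Pick R−Pick P: 126a − 135b = 128.3.
Solving gives a = 0.38998, b = −0.58639.
Then c = 322.3 − a·49 − b·356 = 511.95.
At (357, 622): z = 139.2 − 364.7 + 511.95 = 286.4 m.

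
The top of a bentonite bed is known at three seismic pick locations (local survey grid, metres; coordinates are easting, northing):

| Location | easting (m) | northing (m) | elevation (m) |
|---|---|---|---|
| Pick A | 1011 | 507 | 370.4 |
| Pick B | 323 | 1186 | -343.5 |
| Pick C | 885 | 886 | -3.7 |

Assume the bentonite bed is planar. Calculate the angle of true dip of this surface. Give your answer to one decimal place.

43.8°

Two edge vectors: Pick A→Pick B = (-688, 679, -713.9), Pick A→Pick C = (-126, 379, -374.1).
Normal n = (Pick A→Pick B) × (Pick A→Pick C) = (16554.2, -167429.4, -175198).
So ∂z/∂easting = −n_x/n_z = 0.09449 and ∂z/∂northing = −n_y/n_z = −0.95566.
Gradient magnitude |∇z| = √(a² + b²) = √(0.00893 + 0.91328) = 0.96032.
True dip = arctan(0.96032) = 43.8°, dipping toward N (azimuth ≈ 354°).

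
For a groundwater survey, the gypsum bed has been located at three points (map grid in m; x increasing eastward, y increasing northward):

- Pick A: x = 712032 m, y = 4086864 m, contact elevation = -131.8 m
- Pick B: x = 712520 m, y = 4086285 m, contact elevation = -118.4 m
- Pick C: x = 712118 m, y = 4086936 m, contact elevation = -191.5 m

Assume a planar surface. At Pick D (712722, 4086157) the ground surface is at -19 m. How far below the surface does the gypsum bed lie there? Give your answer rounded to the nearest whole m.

134 m

Let the plane be z = a·x + b·y + c.
Pick B−Pick A: 488a − 579b = 13.4;  Pick C−Pick A: 86a + 72b = −59.7.
Solving gives a = −0.39563758, b = −0.35659955.
Then c = -131.8 − a·712032 − b·4086864 = 1738948.69.
At (712722, 4086157): z_contact = −281979.6 − 1457121.8 + 1738948.69 = -152.7 m.
Depth below ground = -19 − (-152.7) = 134 m.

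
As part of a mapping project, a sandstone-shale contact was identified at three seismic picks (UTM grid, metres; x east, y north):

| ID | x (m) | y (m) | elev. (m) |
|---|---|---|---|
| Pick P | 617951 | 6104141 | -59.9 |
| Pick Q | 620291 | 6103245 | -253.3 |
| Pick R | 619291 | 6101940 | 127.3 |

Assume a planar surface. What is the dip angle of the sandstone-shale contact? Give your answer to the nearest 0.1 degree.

Let the plane be z = a·x + b·y + c.
Pick Q−Pick P: 2340a − 896b = −193.4;  Pick R−Pick P: 1340a − 2201b = 187.2.
Solving gives a = −0.15024, b = −0.17652.
Gradient magnitude |∇z| = √(a² + b²) = √(0.02257 + 0.03116) = 0.23180.
True dip = arctan(0.23180) = 13.1°, dipping toward NE (azimuth ≈ 040°).

13.1°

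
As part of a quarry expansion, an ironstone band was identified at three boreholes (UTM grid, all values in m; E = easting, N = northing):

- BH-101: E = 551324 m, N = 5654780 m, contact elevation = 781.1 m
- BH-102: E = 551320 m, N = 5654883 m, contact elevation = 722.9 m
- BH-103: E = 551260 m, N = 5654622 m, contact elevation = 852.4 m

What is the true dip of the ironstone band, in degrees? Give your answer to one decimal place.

31.4°

Two edge vectors: BH-101→BH-102 = (-4, 103, -58.2), BH-101→BH-103 = (-64, -158, 71.3).
Normal n = (BH-101→BH-102) × (BH-101→BH-103) = (-1851.7, 4010, 7224).
So ∂z/∂E = −n_x/n_z = 0.25633 and ∂z/∂N = −n_y/n_z = −0.55509.
Gradient magnitude |∇z| = √(a² + b²) = √(0.06570 + 0.30813) = 0.61142.
True dip = arctan(0.61142) = 31.4°, dipping toward NNW (azimuth ≈ 335°).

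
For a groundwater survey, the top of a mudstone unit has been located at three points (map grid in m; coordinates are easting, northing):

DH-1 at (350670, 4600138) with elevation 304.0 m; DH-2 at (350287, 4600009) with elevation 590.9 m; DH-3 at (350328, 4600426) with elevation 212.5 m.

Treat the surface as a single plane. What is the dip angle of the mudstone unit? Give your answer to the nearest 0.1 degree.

Let the plane be z = a·easting + b·northing + c.
DH-2−DH-1: −383a − 129b = 286.9;  DH-3−DH-1: −342a + 288b = −91.5.
Solving gives a = −0.45864, b = −0.86234.
Gradient magnitude |∇z| = √(a² + b²) = √(0.21035 + 0.74363) = 0.97672.
True dip = arctan(0.97672) = 44.3°, dipping toward NNE (azimuth ≈ 028°).

44.3°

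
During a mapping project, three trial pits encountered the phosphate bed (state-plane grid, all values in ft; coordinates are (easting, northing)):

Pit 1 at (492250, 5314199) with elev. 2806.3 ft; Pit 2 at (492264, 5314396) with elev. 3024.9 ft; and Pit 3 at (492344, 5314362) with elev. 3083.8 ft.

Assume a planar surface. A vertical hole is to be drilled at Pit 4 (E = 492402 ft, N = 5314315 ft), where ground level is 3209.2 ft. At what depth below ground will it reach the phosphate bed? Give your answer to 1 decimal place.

Two edge vectors: Pit 1→Pit 2 = (14, 197, 218.6), Pit 1→Pit 3 = (94, 163, 277.5).
Normal n = (Pit 1→Pit 2) × (Pit 1→Pit 3) = (19035.7, 16663.4, -16236).
So ∂z/∂E = −n_x/n_z = 1.172437793 and ∂z/∂N = −n_y/n_z = 1.026324218.
Intercept c from Pit 1: 2806.3 − 577132.50 − 5454091.13 = −6028417.34.
At (492402, 5314315): z_contact = 577310.71 + 5454210.19 − 6028417.34 = 3103.56 ft.
Depth below ground = 3209.2 − 3103.56 = 105.6 ft.

105.6 ft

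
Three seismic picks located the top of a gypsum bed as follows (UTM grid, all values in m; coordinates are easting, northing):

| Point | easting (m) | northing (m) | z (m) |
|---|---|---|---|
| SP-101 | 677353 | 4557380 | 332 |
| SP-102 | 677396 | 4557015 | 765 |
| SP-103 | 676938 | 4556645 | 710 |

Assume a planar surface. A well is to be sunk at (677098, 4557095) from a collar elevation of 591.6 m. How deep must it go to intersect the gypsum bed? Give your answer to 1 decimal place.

Two edge vectors: SP-101→SP-102 = (43, -365, 433), SP-101→SP-103 = (-415, -735, 378).
Normal n = (SP-101→SP-102) × (SP-101→SP-103) = (180285, -195949, -183080).
So ∂z/∂easting = −n_x/n_z = 0.984733450 and ∂z/∂northing = −n_y/n_z = −1.070291676.
Intercept c from SP-101: 332 − 667012.16 + 4877725.88 = 4211045.72.
At (677098, 4557095): z_contact = 666761.05 − 4877420.84 + 4211045.72 = 385.93 m.
Depth below ground = 591.6 − 385.93 = 205.7 m.

205.7 m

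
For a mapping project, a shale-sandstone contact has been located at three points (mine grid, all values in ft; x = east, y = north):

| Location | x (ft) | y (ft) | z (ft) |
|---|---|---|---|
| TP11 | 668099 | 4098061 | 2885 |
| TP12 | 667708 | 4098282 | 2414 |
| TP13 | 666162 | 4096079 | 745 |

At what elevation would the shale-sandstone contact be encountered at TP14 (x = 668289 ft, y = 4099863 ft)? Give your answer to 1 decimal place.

Let the plane be z = a·x + b·y + c.
TP12−TP11: −391a + 221b = −471;  TP13−TP11: −1937a − 1982b = −2140.
Solving gives a = 1.169090944, b = −0.062830050.
Then c = 2885 − a·668099 − b·4098061 = −520702.11.
At (668289, 4099863): z = 781290.6 − 257594.6 − 520702.11 = 2993.9 ft.

2993.9 ft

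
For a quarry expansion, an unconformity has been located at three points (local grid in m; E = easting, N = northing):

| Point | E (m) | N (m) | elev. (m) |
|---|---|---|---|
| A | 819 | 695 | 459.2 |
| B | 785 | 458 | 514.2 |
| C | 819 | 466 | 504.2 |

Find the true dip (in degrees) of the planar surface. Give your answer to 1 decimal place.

Let the plane be z = a·E + b·N + c.
B−A: −34a − 237b = 55;  C−A: 0a − 229b = 45.
Solving gives a = −0.24788, b = −0.19651.
Gradient magnitude |∇z| = √(a² + b²) = √(0.06144 + 0.03861) = 0.31632.
True dip = arctan(0.31632) = 17.6°, dipping toward NE (azimuth ≈ 052°).

17.6°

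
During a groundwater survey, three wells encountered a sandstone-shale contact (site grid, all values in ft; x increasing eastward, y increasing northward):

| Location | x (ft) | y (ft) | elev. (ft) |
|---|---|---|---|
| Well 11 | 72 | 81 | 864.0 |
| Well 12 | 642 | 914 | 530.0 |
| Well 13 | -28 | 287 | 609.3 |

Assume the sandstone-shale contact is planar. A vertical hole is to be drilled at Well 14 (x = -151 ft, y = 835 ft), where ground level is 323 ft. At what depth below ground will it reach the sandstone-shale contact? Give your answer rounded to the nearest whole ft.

289 ft

Let the plane be z = a·x + b·y + c.
Well 12−Well 11: 570a + 833b = −334;  Well 13−Well 11: −100a + 206b = −254.7.
Solving gives a = 0.71423, b = −0.88969.
Then c = 864 − a·72 − b·81 = 884.64.
At (-151, 835): z_contact = −107.8 − 742.9 + 884.64 = 33.9 ft.
Depth below ground = 323 − 33.9 = 289 ft.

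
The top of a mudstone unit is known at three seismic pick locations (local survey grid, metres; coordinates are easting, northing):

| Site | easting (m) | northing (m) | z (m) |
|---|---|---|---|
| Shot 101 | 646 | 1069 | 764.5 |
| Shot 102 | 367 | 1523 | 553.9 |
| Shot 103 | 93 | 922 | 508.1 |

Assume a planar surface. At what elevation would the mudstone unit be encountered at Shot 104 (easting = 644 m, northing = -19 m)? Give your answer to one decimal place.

930.8 m

Two edge vectors: Shot 101→Shot 102 = (-279, 454, -210.6), Shot 101→Shot 103 = (-553, -147, -256.4).
Normal n = (Shot 101→Shot 102) × (Shot 101→Shot 103) = (-147363.8, 44926.2, 292075).
So ∂z/∂easting = −n_x/n_z = 0.504541 and ∂z/∂northing = −n_y/n_z = −0.153817.
Intercept c from Shot 101: 764.5 − 325.93 + 164.43 = 603.00.
At (644, -19): z = 324.9 + 2.9 + 603.00 = 930.8 m.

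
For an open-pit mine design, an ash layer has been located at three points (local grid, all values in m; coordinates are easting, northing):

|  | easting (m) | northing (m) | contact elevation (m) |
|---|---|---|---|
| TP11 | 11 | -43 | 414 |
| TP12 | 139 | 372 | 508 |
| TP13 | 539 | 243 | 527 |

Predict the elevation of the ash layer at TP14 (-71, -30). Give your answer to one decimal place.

Let the plane be z = a·easting + b·northing + c.
TP12−TP11: 128a + 415b = 94;  TP13−TP11: 528a + 286b = 113.
Solving gives a = 0.10964, b = 0.19269.
Then c = 414 − a·11 − b·-43 = 421.08.
At (-71, -30): z = −7.8 − 5.8 + 421.08 = 407.5 m.

407.5 m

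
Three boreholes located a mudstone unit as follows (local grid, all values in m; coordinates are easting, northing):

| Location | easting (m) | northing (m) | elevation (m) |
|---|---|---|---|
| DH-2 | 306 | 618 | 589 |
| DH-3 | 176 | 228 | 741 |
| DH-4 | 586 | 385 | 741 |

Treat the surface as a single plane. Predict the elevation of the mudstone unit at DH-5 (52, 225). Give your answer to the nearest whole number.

Let the plane be z = a·easting + b·northing + c.
DH-3−DH-2: −130a − 390b = 152;  DH-4−DH-2: 280a − 233b = 152.
Solving gives a = 0.17108, b = −0.44677.
Then c = 589 − a·306 − b·618 = 812.75.
At (52, 225): z = 8.9 − 100.5 + 812.75 = 721.1 m.

721 m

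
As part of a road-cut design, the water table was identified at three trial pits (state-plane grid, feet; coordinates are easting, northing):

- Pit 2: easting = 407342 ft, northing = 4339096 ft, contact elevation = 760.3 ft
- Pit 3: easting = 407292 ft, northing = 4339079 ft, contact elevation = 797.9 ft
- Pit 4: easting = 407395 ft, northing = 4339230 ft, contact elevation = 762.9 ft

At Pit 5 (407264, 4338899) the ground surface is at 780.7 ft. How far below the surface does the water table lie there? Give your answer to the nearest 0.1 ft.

Two edge vectors: Pit 2→Pit 3 = (-50, -17, 37.6), Pit 2→Pit 4 = (53, 134, 2.6).
Normal n = (Pit 2→Pit 3) × (Pit 2→Pit 4) = (-5082.6, 2122.8, -5799).
So ∂z/∂easting = −n_x/n_z = −0.876461459 and ∂z/∂northing = −n_y/n_z = 0.366063114.
Intercept c from Pit 2: 760.3 + 357019.56 − 1588383.00 = −1230603.13.
At (407264, 4338899): z_contact = −356951.20 + 1588310.88 − 1230603.13 = 756.55 ft.
Depth below ground = 780.7 − 756.55 = 24.2 ft.

24.2 ft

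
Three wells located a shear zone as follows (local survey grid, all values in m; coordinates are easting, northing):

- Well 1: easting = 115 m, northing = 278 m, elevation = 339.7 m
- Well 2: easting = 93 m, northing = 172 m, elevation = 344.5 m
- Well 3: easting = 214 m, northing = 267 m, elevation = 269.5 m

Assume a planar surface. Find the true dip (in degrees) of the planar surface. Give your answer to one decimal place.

35.2°

Let the plane be z = a·easting + b·northing + c.
Well 2−Well 1: −22a − 106b = 4.8;  Well 3−Well 1: 99a − 11b = −70.2.
Solving gives a = −0.69803, b = 0.09959.
Gradient magnitude |∇z| = √(a² + b²) = √(0.48724 + 0.00992) = 0.70509.
True dip = arctan(0.70509) = 35.2°, dipping toward E (azimuth ≈ 098°).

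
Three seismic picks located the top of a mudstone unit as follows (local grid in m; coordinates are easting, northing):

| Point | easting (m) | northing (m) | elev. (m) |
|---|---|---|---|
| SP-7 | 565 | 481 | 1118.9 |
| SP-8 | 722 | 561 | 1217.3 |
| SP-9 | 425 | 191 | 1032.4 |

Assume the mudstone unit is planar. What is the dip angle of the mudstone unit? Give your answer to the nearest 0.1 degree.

Two edge vectors: SP-7→SP-8 = (157, 80, 98.4), SP-7→SP-9 = (-140, -290, -86.5).
Normal n = (SP-7→SP-8) × (SP-7→SP-9) = (21616, -195.5, -34330).
So ∂z/∂easting = −n_x/n_z = 0.62965 and ∂z/∂northing = −n_y/n_z = −0.00569.
Gradient magnitude |∇z| = √(a² + b²) = √(0.39646 + 0.00003) = 0.62968.
True dip = arctan(0.62968) = 32.2°, dipping toward W (azimuth ≈ 271°).

32.2°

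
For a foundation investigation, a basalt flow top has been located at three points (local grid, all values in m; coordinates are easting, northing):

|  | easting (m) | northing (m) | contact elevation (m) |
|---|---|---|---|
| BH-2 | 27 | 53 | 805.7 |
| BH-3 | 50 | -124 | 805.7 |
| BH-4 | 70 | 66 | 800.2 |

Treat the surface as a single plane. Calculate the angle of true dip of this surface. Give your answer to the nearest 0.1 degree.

Two edge vectors: BH-2→BH-3 = (23, -177, 0), BH-2→BH-4 = (43, 13, -5.5).
Normal n = (BH-2→BH-3) × (BH-2→BH-4) = (973.5, 126.5, 7910).
So ∂z/∂easting = −n_x/n_z = −0.12307 and ∂z/∂northing = −n_y/n_z = −0.01599.
Gradient magnitude |∇z| = √(a² + b²) = √(0.01515 + 0.00026) = 0.12411.
True dip = arctan(0.12411) = 7.1°, dipping toward E (azimuth ≈ 083°).

7.1°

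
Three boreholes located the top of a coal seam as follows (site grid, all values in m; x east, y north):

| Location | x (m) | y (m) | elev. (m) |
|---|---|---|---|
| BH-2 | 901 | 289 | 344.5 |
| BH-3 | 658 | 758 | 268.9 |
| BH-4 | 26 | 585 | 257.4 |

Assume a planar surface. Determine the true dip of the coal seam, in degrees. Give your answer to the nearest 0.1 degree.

8.2°

Let the plane be z = a·x + b·y + c.
BH-3−BH-2: −243a + 469b = −75.6;  BH-4−BH-2: −875a + 296b = −87.1.
Solving gives a = 0.05458, b = −0.13292.
Gradient magnitude |∇z| = √(a² + b²) = √(0.00298 + 0.01767) = 0.14368.
True dip = arctan(0.14368) = 8.2°, dipping toward NNW (azimuth ≈ 338°).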